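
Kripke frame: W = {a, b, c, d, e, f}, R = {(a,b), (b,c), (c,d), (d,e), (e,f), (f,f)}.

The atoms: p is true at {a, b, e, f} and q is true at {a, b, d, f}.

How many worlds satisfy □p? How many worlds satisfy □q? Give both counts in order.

For □p:
a: successors {b}; p there: b:T. ✓
b: successors {c}; p there: c:F. ✗
c: successors {d}; p there: d:F. ✗
d: successors {e}; p there: e:T. ✓
e: successors {f}; p there: f:T. ✓
f: successors {f}; p there: f:T. ✓
— 4 worlds.
For □q:
a: successors {b}; q there: b:T. ✓
b: successors {c}; q there: c:F. ✗
c: successors {d}; q there: d:T. ✓
d: successors {e}; q there: e:F. ✗
e: successors {f}; q there: f:T. ✓
f: successors {f}; q there: f:T. ✓
— 4 worlds.

4 and 4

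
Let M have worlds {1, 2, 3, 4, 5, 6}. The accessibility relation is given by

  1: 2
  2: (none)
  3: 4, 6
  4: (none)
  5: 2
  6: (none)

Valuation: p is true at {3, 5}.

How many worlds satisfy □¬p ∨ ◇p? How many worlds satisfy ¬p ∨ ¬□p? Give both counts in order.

For □¬p ∨ ◇p:
1: □¬p is T, ◇p is F. ✓
2: □¬p is T, ◇p is F. ✓
3: □¬p is T, ◇p is F. ✓
4: □¬p is T, ◇p is F. ✓
5: □¬p is T, ◇p is F. ✓
6: □¬p is T, ◇p is F. ✓
— 6 worlds.
For ¬p ∨ ¬□p:
1: ¬p is T, ¬□p is T. ✓
2: ¬p is T, ¬□p is F. ✓
3: ¬p is F, ¬□p is T. ✓
4: ¬p is T, ¬□p is F. ✓
5: ¬p is F, ¬□p is T. ✓
6: ¬p is T, ¬□p is F. ✓
— 6 worlds.

6 and 6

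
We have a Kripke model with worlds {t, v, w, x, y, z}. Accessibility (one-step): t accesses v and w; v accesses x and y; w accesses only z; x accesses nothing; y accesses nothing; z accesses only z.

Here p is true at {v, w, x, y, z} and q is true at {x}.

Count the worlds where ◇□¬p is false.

t: successors {v, w}; □¬p there: v:F, w:F. ✗
v: successors {x, y}; □¬p there: x:T, y:T. ✓
w: successors {z}; □¬p there: z:F. ✗
x: no successors, so ◇□¬p fails. ✗
y: no successors, so ◇□¬p fails. ✗
z: successors {z}; □¬p there: z:F. ✗
Satisfying worlds: {v}.
So ◇□¬p fails at the other 5 worlds.

5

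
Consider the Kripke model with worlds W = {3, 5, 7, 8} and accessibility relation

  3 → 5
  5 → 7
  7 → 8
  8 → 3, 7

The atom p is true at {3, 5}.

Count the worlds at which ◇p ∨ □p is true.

3: ◇p is T, □p is T. ✓
5: ◇p is F, □p is F. ✗
7: ◇p is F, □p is F. ✗
8: ◇p is T, □p is F. ✓
Satisfying worlds: {3, 8}.

2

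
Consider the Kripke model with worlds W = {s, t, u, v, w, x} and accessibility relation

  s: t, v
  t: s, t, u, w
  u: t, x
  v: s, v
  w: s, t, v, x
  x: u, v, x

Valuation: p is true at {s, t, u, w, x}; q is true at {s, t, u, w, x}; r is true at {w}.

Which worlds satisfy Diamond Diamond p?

{s, t, u, v, w, x}

s: successors {t, v}; Diamond p there: t:T, v:T. ✓
t: successors {s, t, u, w}; Diamond p there: s:T, t:T, u:T, w:T. ✓
u: successors {t, x}; Diamond p there: t:T, x:T. ✓
v: successors {s, v}; Diamond p there: s:T, v:T. ✓
w: successors {s, t, v, x}; Diamond p there: s:T, t:T, v:T, x:T. ✓
x: successors {u, v, x}; Diamond p there: u:T, v:T, x:T. ✓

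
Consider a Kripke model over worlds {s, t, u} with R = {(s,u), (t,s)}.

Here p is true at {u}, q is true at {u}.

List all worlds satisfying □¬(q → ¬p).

{s, u}

s: successors {u}; ¬(q → ¬p) there: u:T. ✓
t: successors {s}; ¬(q → ¬p) there: s:F. ✗
u: no successors, so □¬(q → ¬p) holds vacuously. ✓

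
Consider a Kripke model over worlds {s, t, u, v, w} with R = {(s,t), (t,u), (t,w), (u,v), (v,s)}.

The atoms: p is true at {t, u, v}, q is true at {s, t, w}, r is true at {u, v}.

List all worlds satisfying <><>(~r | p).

{s, t, u, v}

s: successors {t}; <>(~r | p) there: t:T. ✓
t: successors {u, w}; <>(~r | p) there: u:T, w:F. ✓
u: successors {v}; <>(~r | p) there: v:T. ✓
v: successors {s}; <>(~r | p) there: s:T. ✓
w: no successors, so <><>(~r | p) fails. ✗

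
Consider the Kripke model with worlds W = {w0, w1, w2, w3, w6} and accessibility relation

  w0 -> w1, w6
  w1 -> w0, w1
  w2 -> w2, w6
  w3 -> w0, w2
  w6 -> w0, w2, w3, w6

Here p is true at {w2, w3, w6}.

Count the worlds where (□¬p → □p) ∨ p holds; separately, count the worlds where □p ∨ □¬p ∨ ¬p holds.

For (□¬p → □p) ∨ p:
w0: □¬p → □p is T, p is F. ✓
w1: □¬p → □p is F, p is F. ✗
w2: □¬p → □p is T, p is T. ✓
w3: □¬p → □p is T, p is T. ✓
w6: □¬p → □p is T, p is T. ✓
— 4 worlds.
For □p ∨ □¬p ∨ ¬p:
w0: □p is F, □¬p ∨ ¬p is T. ✓
w1: □p is F, □¬p ∨ ¬p is T. ✓
w2: □p is T, □¬p ∨ ¬p is F. ✓
w3: □p is F, □¬p ∨ ¬p is F. ✗
w6: □p is F, □¬p ∨ ¬p is F. ✗
— 3 worlds.

4 and 3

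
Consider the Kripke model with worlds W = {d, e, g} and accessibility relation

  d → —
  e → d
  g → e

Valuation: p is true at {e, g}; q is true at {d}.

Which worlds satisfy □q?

d: no successors, so □q holds vacuously. ✓
e: successors {d}; q there: d:T. ✓
g: successors {e}; q there: e:F. ✗

{d, e}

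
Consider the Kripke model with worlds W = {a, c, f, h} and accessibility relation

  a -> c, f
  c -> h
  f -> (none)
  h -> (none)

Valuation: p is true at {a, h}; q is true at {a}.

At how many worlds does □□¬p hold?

a: successors {c, f}; □¬p there: c:F, f:T. ✗
c: successors {h}; □¬p there: h:T. ✓
f: no successors, so □□¬p holds vacuously. ✓
h: no successors, so □□¬p holds vacuously. ✓
Satisfying worlds: {c, f, h}.

3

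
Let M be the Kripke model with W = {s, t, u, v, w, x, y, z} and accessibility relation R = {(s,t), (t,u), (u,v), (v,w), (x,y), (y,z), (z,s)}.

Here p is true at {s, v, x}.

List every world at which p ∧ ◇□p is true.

s: p is T, ◇□p is F. ✗
t: p is F, ◇□p is T. ✗
u: p is F, ◇□p is F. ✗
v: p is T, ◇□p is T. ✓
w: p is F, ◇□p is F. ✗
x: p is T, ◇□p is F. ✗
y: p is F, ◇□p is T. ✗
z: p is F, ◇□p is F. ✗

{v}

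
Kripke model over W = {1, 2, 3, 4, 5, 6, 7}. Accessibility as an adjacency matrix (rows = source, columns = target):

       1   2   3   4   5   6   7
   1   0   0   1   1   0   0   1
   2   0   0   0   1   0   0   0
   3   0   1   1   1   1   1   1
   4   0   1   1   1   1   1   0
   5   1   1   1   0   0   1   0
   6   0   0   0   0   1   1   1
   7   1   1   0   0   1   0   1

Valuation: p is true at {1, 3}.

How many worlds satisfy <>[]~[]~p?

1: successors {3, 4, 7}; []~[]~p there: 3:F, 4:F, 7:F. ✗
2: successors {4}; []~[]~p there: 4:F. ✗
3: successors {2, 3, 4, 5, 6, 7}; []~[]~p there: 2:T, 3:F, 4:F, 5:F, 6:F, 7:F. ✓
4: successors {2, 3, 4, 5, 6}; []~[]~p there: 2:T, 3:F, 4:F, 5:F, 6:F. ✓
5: successors {1, 2, 3, 6}; []~[]~p there: 1:T, 2:T, 3:F, 6:F. ✓
6: successors {5, 6, 7}; []~[]~p there: 5:F, 6:F, 7:F. ✗
7: successors {1, 2, 5, 7}; []~[]~p there: 1:T, 2:T, 5:F, 7:F. ✓
Satisfying worlds: {3, 4, 5, 7}.

4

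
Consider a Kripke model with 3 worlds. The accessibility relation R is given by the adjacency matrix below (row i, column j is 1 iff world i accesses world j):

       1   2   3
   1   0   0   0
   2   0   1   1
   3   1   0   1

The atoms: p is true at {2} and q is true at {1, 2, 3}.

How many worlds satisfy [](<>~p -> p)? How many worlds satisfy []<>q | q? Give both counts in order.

1 and 3

For [](<>~p -> p):
1: no successors, so [](<>~p -> p) holds vacuously. ✓
2: successors {2, 3}; <>~p -> p there: 2:T, 3:F. ✗
3: successors {1, 3}; <>~p -> p there: 1:T, 3:F. ✗
— 1 world.
For []<>q | q:
1: []<>q is T, q is T. ✓
2: []<>q is T, q is T. ✓
3: []<>q is F, q is T. ✓
— 3 worlds.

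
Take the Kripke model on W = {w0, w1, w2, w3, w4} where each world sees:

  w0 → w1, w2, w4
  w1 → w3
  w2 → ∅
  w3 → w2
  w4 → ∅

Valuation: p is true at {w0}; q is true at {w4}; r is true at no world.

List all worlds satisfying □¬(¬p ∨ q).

w0: successors {w1, w2, w4}; ¬(¬p ∨ q) there: w1:F, w2:F, w4:F. ✗
w1: successors {w3}; ¬(¬p ∨ q) there: w3:F. ✗
w2: no successors, so □¬(¬p ∨ q) holds vacuously. ✓
w3: successors {w2}; ¬(¬p ∨ q) there: w2:F. ✗
w4: no successors, so □¬(¬p ∨ q) holds vacuously. ✓

{w2, w4}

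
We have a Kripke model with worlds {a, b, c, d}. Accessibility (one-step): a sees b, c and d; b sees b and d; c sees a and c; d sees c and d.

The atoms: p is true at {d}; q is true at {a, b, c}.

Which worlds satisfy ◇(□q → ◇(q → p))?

{a, b, c, d}

a: successors {b, c, d}; □q → ◇(q → p) there: b:T, c:F, d:T. ✓
b: successors {b, d}; □q → ◇(q → p) there: b:T, d:T. ✓
c: successors {a, c}; □q → ◇(q → p) there: a:T, c:F. ✓
d: successors {c, d}; □q → ◇(q → p) there: c:F, d:T. ✓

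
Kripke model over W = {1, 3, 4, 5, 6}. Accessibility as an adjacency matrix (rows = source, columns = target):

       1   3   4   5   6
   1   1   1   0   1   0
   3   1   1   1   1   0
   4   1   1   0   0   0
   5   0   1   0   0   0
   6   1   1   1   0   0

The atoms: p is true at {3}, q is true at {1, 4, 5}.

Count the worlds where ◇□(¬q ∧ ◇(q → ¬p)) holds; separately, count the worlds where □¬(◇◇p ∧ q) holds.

2 and 1

For ◇□(¬q ∧ ◇(q → ¬p)):
1: successors {1, 3, 5}; □(¬q ∧ ◇(q → ¬p)) there: 1:F, 3:F, 5:T. ✓
3: successors {1, 3, 4, 5}; □(¬q ∧ ◇(q → ¬p)) there: 1:F, 3:F, 4:F, 5:T. ✓
4: successors {1, 3}; □(¬q ∧ ◇(q → ¬p)) there: 1:F, 3:F. ✗
5: successors {3}; □(¬q ∧ ◇(q → ¬p)) there: 3:F. ✗
6: successors {1, 3, 4}; □(¬q ∧ ◇(q → ¬p)) there: 1:F, 3:F, 4:F. ✗
— 2 worlds.
For □¬(◇◇p ∧ q):
1: successors {1, 3, 5}; ¬(◇◇p ∧ q) there: 1:F, 3:T, 5:F. ✗
3: successors {1, 3, 4, 5}; ¬(◇◇p ∧ q) there: 1:F, 3:T, 4:F, 5:F. ✗
4: successors {1, 3}; ¬(◇◇p ∧ q) there: 1:F, 3:T. ✗
5: successors {3}; ¬(◇◇p ∧ q) there: 3:T. ✓
6: successors {1, 3, 4}; ¬(◇◇p ∧ q) there: 1:F, 3:T, 4:F. ✗
— 1 world.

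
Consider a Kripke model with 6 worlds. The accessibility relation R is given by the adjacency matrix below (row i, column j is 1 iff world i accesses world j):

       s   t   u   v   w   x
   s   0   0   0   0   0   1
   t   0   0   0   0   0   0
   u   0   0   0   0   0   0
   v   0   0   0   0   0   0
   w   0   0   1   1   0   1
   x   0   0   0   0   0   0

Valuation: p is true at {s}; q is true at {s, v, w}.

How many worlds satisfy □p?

s: successors {x}; p there: x:F. ✗
t: no successors, so □p holds vacuously. ✓
u: no successors, so □p holds vacuously. ✓
v: no successors, so □p holds vacuously. ✓
w: successors {u, v, x}; p there: u:F, v:F, x:F. ✗
x: no successors, so □p holds vacuously. ✓
Satisfying worlds: {t, u, v, x}.

4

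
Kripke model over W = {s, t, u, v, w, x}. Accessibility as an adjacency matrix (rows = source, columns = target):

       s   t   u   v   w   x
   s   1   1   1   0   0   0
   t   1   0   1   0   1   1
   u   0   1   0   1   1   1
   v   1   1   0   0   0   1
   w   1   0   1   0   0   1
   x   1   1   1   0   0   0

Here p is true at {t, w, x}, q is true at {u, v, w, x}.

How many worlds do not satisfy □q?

s: successors {s, t, u}; q there: s:F, t:F, u:T. ✗
t: successors {s, u, w, x}; q there: s:F, u:T, w:T, x:T. ✗
u: successors {t, v, w, x}; q there: t:F, v:T, w:T, x:T. ✗
v: successors {s, t, x}; q there: s:F, t:F, x:T. ✗
w: successors {s, u, x}; q there: s:F, u:T, x:T. ✗
x: successors {s, t, u}; q there: s:F, t:F, u:T. ✗
Satisfying worlds: ∅.
So □q fails at the other 6 worlds.

6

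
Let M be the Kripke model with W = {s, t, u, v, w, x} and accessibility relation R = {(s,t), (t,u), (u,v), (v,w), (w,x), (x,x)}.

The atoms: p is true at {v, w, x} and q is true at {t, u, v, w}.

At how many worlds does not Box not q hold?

s: Box not q is F. ✓
t: Box not q is F. ✓
u: Box not q is F. ✓
v: Box not q is F. ✓
w: Box not q is T. ✗
x: Box not q is T. ✗
Satisfying worlds: {s, t, u, v}.

4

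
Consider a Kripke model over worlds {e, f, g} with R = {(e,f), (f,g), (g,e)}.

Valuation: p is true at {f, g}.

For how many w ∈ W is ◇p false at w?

1

e: successors {f}; p there: f:T. ✓
f: successors {g}; p there: g:T. ✓
g: successors {e}; p there: e:F. ✗
Satisfying worlds: {e, f}.
So ◇p fails at the other 1 world.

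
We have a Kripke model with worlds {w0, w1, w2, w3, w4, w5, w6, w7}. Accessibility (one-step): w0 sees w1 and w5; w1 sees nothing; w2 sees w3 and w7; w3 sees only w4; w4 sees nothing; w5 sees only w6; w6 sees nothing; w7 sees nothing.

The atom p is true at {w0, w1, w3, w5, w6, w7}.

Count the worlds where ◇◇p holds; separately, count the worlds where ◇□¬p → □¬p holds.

1 and 5

For ◇◇p:
w0: successors {w1, w5}; ◇p there: w1:F, w5:T. ✓
w1: no successors, so ◇◇p fails. ✗
w2: successors {w3, w7}; ◇p there: w3:F, w7:F. ✗
w3: successors {w4}; ◇p there: w4:F. ✗
w4: no successors, so ◇◇p fails. ✗
w5: successors {w6}; ◇p there: w6:F. ✗
w6: no successors, so ◇◇p fails. ✗
w7: no successors, so ◇◇p fails. ✗
— 1 world.
For ◇□¬p → □¬p:
w0: ◇□¬p is T, □¬p is F. ✗
w1: ◇□¬p is F, □¬p is T. ✓
w2: ◇□¬p is T, □¬p is F. ✗
w3: ◇□¬p is T, □¬p is T. ✓
w4: ◇□¬p is F, □¬p is T. ✓
w5: ◇□¬p is T, □¬p is F. ✗
w6: ◇□¬p is F, □¬p is T. ✓
w7: ◇□¬p is F, □¬p is T. ✓
— 5 worlds.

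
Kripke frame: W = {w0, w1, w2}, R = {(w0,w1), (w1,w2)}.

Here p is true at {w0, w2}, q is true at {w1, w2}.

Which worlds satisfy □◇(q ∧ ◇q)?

{w2}

w0: successors {w1}; ◇(q ∧ ◇q) there: w1:F. ✗
w1: successors {w2}; ◇(q ∧ ◇q) there: w2:F. ✗
w2: no successors, so □◇(q ∧ ◇q) holds vacuously. ✓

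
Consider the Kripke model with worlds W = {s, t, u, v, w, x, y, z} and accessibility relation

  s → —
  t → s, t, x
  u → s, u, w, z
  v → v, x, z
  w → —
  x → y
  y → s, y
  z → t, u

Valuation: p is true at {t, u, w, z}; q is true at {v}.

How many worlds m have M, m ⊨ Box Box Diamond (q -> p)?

s: no successors, so Box Box Diamond (q -> p) holds vacuously. ✓
t: successors {s, t, x}; Box Diamond (q -> p) there: s:T, t:F, x:T. ✗
u: successors {s, u, w, z}; Box Diamond (q -> p) there: s:T, u:F, w:T, z:T. ✗
v: successors {v, x, z}; Box Diamond (q -> p) there: v:T, x:T, z:T. ✓
w: no successors, so Box Box Diamond (q -> p) holds vacuously. ✓
x: successors {y}; Box Diamond (q -> p) there: y:F. ✗
y: successors {s, y}; Box Diamond (q -> p) there: s:T, y:F. ✗
z: successors {t, u}; Box Diamond (q -> p) there: t:F, u:F. ✗
Satisfying worlds: {s, v, w}.

3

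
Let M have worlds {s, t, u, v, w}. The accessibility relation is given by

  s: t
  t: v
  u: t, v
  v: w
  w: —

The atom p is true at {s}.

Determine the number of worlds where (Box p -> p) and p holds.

1

s: Box p -> p is T, p is T. ✓
t: Box p -> p is T, p is F. ✗
u: Box p -> p is T, p is F. ✗
v: Box p -> p is T, p is F. ✗
w: Box p -> p is F, p is F. ✗
Satisfying worlds: {s}.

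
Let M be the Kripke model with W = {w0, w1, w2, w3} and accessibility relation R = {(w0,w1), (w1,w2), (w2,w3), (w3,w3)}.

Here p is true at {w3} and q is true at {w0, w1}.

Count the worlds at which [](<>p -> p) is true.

w0: successors {w1}; <>p -> p there: w1:T. ✓
w1: successors {w2}; <>p -> p there: w2:F. ✗
w2: successors {w3}; <>p -> p there: w3:T. ✓
w3: successors {w3}; <>p -> p there: w3:T. ✓
Satisfying worlds: {w0, w2, w3}.

3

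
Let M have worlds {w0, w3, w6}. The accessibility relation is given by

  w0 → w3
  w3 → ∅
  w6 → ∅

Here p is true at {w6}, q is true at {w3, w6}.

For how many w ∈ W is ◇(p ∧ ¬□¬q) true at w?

w0: successors {w3}; p ∧ ¬□¬q there: w3:F. ✗
w3: no successors, so ◇(p ∧ ¬□¬q) fails. ✗
w6: no successors, so ◇(p ∧ ¬□¬q) fails. ✗
Satisfying worlds: ∅.

0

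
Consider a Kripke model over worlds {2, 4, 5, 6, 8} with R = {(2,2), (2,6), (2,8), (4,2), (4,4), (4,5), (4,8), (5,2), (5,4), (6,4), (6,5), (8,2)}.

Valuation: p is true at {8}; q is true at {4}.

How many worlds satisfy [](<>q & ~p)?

2: successors {2, 6, 8}; <>q & ~p there: 2:F, 6:T, 8:F. ✗
4: successors {2, 4, 5, 8}; <>q & ~p there: 2:F, 4:T, 5:T, 8:F. ✗
5: successors {2, 4}; <>q & ~p there: 2:F, 4:T. ✗
6: successors {4, 5}; <>q & ~p there: 4:T, 5:T. ✓
8: successors {2}; <>q & ~p there: 2:F. ✗
Satisfying worlds: {6}.

1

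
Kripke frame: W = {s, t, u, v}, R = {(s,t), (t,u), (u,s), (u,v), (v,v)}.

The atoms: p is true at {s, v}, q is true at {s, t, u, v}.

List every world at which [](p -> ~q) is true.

{s, t}

s: successors {t}; p -> ~q there: t:T. ✓
t: successors {u}; p -> ~q there: u:T. ✓
u: successors {s, v}; p -> ~q there: s:F, v:F. ✗
v: successors {v}; p -> ~q there: v:F. ✗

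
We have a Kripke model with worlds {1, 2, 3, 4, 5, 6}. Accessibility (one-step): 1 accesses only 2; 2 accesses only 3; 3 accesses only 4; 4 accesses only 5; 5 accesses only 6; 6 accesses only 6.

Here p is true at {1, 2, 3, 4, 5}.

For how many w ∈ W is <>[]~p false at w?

3

1: successors {2}; []~p there: 2:F. ✗
2: successors {3}; []~p there: 3:F. ✗
3: successors {4}; []~p there: 4:F. ✗
4: successors {5}; []~p there: 5:T. ✓
5: successors {6}; []~p there: 6:T. ✓
6: successors {6}; []~p there: 6:T. ✓
Satisfying worlds: {4, 5, 6}.
So <>[]~p fails at the other 3 worlds.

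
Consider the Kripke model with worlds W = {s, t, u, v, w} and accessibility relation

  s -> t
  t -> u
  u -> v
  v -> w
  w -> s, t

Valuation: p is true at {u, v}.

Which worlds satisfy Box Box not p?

s: successors {t}; Box not p there: t:F. ✗
t: successors {u}; Box not p there: u:F. ✗
u: successors {v}; Box not p there: v:T. ✓
v: successors {w}; Box not p there: w:T. ✓
w: successors {s, t}; Box not p there: s:T, t:F. ✗

{u, v}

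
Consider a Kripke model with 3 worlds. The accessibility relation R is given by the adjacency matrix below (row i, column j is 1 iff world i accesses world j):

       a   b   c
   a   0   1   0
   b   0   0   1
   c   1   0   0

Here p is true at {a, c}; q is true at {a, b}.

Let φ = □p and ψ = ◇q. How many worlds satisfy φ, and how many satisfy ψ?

2 and 2

For □p:
a: successors {b}; p there: b:F. ✗
b: successors {c}; p there: c:T. ✓
c: successors {a}; p there: a:T. ✓
— 2 worlds.
For ◇q:
a: successors {b}; q there: b:T. ✓
b: successors {c}; q there: c:F. ✗
c: successors {a}; q there: a:T. ✓
— 2 worlds.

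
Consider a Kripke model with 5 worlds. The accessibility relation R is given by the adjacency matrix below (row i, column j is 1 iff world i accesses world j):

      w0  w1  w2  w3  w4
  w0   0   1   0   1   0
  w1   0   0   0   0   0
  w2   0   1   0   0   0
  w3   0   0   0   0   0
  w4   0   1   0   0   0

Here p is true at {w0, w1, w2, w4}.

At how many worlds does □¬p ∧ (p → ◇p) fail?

4

w0: □¬p is F, p → ◇p is T. ✗
w1: □¬p is T, p → ◇p is F. ✗
w2: □¬p is F, p → ◇p is T. ✗
w3: □¬p is T, p → ◇p is T. ✓
w4: □¬p is F, p → ◇p is T. ✗
Satisfying worlds: {w3}.
So □¬p ∧ (p → ◇p) fails at the other 4 worlds.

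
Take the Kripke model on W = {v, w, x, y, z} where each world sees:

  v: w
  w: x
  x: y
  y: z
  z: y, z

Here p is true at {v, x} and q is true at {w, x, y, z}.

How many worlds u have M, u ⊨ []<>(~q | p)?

v: successors {w}; <>(~q | p) there: w:T. ✓
w: successors {x}; <>(~q | p) there: x:F. ✗
x: successors {y}; <>(~q | p) there: y:F. ✗
y: successors {z}; <>(~q | p) there: z:F. ✗
z: successors {y, z}; <>(~q | p) there: y:F, z:F. ✗
Satisfying worlds: {v}.

1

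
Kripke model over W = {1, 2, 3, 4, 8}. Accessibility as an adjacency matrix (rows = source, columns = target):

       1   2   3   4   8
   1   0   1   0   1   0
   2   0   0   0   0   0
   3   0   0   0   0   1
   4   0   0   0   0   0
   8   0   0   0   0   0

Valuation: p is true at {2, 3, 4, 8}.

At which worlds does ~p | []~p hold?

{1, 2, 4, 8}

1: ~p is T, []~p is F. ✓
2: ~p is F, []~p is T. ✓
3: ~p is F, []~p is F. ✗
4: ~p is F, []~p is T. ✓
8: ~p is F, []~p is T. ✓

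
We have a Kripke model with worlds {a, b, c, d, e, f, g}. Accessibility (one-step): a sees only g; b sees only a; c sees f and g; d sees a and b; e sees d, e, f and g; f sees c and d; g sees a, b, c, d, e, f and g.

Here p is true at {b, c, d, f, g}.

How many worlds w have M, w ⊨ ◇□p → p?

6

a: ◇□p is F, p is F. ✓
b: ◇□p is T, p is T. ✓
c: ◇□p is T, p is T. ✓
d: ◇□p is T, p is T. ✓
e: ◇□p is T, p is F. ✗
f: ◇□p is T, p is T. ✓
g: ◇□p is T, p is T. ✓
Satisfying worlds: {a, b, c, d, f, g}.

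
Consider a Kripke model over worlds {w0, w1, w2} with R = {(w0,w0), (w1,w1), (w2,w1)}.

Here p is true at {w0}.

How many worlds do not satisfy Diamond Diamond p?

2

w0: successors {w0}; Diamond p there: w0:T. ✓
w1: successors {w1}; Diamond p there: w1:F. ✗
w2: successors {w1}; Diamond p there: w1:F. ✗
Satisfying worlds: {w0}.
So Diamond Diamond p fails at the other 2 worlds.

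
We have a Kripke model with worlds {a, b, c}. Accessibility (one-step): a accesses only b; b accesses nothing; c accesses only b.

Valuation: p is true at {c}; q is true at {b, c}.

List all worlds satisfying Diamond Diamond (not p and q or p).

a: successors {b}; Diamond (not p and q or p) there: b:F. ✗
b: no successors, so Diamond Diamond (not p and q or p) fails. ✗
c: successors {b}; Diamond (not p and q or p) there: b:F. ✗

∅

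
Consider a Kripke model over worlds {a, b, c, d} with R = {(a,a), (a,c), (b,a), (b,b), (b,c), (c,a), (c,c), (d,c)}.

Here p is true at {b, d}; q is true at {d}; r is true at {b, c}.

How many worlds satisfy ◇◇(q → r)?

a: successors {a, c}; ◇(q → r) there: a:T, c:T. ✓
b: successors {a, b, c}; ◇(q → r) there: a:T, b:T, c:T. ✓
c: successors {a, c}; ◇(q → r) there: a:T, c:T. ✓
d: successors {c}; ◇(q → r) there: c:T. ✓
Satisfying worlds: {a, b, c, d}.

4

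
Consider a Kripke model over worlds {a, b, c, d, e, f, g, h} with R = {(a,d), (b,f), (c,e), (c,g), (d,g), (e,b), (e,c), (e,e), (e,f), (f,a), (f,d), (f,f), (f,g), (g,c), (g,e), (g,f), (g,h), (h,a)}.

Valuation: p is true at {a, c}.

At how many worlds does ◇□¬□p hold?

a: successors {d}; □¬□p there: d:T. ✓
b: successors {f}; □¬□p there: f:T. ✓
c: successors {e, g}; □¬□p there: e:T, g:F. ✓
d: successors {g}; □¬□p there: g:F. ✗
e: successors {b, c, e, f}; □¬□p there: b:T, c:T, e:T, f:T. ✓
f: successors {a, d, f, g}; □¬□p there: a:T, d:T, f:T, g:F. ✓
g: successors {c, e, f, h}; □¬□p there: c:T, e:T, f:T, h:T. ✓
h: successors {a}; □¬□p there: a:T. ✓
Satisfying worlds: {a, b, c, e, f, g, h}.

7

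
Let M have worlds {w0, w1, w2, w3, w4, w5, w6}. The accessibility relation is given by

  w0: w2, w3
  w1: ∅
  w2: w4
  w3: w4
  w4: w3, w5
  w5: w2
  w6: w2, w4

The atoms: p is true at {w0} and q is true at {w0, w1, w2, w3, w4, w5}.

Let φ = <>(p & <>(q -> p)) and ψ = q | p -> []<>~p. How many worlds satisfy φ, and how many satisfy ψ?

For <>(p & <>(q -> p)):
w0: successors {w2, w3}; p & <>(q -> p) there: w2:F, w3:F. ✗
w1: no successors, so <>(p & <>(q -> p)) fails. ✗
w2: successors {w4}; p & <>(q -> p) there: w4:F. ✗
w3: successors {w4}; p & <>(q -> p) there: w4:F. ✗
w4: successors {w3, w5}; p & <>(q -> p) there: w3:F, w5:F. ✗
w5: successors {w2}; p & <>(q -> p) there: w2:F. ✗
w6: successors {w2, w4}; p & <>(q -> p) there: w2:F, w4:F. ✗
— 0 worlds.
For q | p -> []<>~p:
w0: q | p is T, []<>~p is T. ✓
w1: q | p is T, []<>~p is T. ✓
w2: q | p is T, []<>~p is T. ✓
w3: q | p is T, []<>~p is T. ✓
w4: q | p is T, []<>~p is T. ✓
w5: q | p is T, []<>~p is T. ✓
w6: q | p is F, []<>~p is T. ✓
— 7 worlds.

0 and 7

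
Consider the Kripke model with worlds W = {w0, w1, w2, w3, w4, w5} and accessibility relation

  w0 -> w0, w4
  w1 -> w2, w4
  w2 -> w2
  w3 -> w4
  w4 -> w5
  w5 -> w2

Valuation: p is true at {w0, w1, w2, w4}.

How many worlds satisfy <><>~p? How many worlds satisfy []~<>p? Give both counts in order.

3 and 1

For <><>~p:
w0: successors {w0, w4}; <>~p there: w0:F, w4:T. ✓
w1: successors {w2, w4}; <>~p there: w2:F, w4:T. ✓
w2: successors {w2}; <>~p there: w2:F. ✗
w3: successors {w4}; <>~p there: w4:T. ✓
w4: successors {w5}; <>~p there: w5:F. ✗
w5: successors {w2}; <>~p there: w2:F. ✗
— 3 worlds.
For []~<>p:
w0: successors {w0, w4}; ~<>p there: w0:F, w4:T. ✗
w1: successors {w2, w4}; ~<>p there: w2:F, w4:T. ✗
w2: successors {w2}; ~<>p there: w2:F. ✗
w3: successors {w4}; ~<>p there: w4:T. ✓
w4: successors {w5}; ~<>p there: w5:F. ✗
w5: successors {w2}; ~<>p there: w2:F. ✗
— 1 world.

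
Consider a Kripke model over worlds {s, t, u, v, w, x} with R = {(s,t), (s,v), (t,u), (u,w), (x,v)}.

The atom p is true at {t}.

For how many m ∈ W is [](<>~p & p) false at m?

4

s: successors {t, v}; <>~p & p there: t:T, v:F. ✗
t: successors {u}; <>~p & p there: u:F. ✗
u: successors {w}; <>~p & p there: w:F. ✗
v: no successors, so [](<>~p & p) holds vacuously. ✓
w: no successors, so [](<>~p & p) holds vacuously. ✓
x: successors {v}; <>~p & p there: v:F. ✗
Satisfying worlds: {v, w}.
So [](<>~p & p) fails at the other 4 worlds.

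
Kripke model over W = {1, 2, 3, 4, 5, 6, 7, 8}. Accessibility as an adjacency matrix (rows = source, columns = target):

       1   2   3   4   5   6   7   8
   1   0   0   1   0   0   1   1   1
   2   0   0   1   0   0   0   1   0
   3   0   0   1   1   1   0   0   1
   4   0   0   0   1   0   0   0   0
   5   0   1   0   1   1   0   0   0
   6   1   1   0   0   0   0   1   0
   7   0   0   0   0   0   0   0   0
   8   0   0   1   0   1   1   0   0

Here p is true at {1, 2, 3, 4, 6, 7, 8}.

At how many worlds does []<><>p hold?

1: successors {3, 6, 7, 8}; <><>p there: 3:T, 6:T, 7:F, 8:T. ✗
2: successors {3, 7}; <><>p there: 3:T, 7:F. ✗
3: successors {3, 4, 5, 8}; <><>p there: 3:T, 4:T, 5:T, 8:T. ✓
4: successors {4}; <><>p there: 4:T. ✓
5: successors {2, 4, 5}; <><>p there: 2:T, 4:T, 5:T. ✓
6: successors {1, 2, 7}; <><>p there: 1:T, 2:T, 7:F. ✗
7: no successors, so []<><>p holds vacuously. ✓
8: successors {3, 5, 6}; <><>p there: 3:T, 5:T, 6:T. ✓
Satisfying worlds: {3, 4, 5, 7, 8}.

5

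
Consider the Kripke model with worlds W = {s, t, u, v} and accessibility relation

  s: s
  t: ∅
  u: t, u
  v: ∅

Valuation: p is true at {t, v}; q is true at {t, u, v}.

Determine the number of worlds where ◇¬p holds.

2

s: successors {s}; ¬p there: s:T. ✓
t: no successors, so ◇¬p fails. ✗
u: successors {t, u}; ¬p there: t:F, u:T. ✓
v: no successors, so ◇¬p fails. ✗
Satisfying worlds: {s, u}.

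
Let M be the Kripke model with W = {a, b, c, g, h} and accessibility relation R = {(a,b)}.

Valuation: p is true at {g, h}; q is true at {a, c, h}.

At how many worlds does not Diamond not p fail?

a: Diamond not p is T. ✗
b: Diamond not p is F. ✓
c: Diamond not p is F. ✓
g: Diamond not p is F. ✓
h: Diamond not p is F. ✓
Satisfying worlds: {b, c, g, h}.
So not Diamond not p fails at the other 1 world.

1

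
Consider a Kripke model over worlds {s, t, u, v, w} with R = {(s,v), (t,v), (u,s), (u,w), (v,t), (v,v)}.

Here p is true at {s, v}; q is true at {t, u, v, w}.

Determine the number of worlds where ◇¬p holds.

s: successors {v}; ¬p there: v:F. ✗
t: successors {v}; ¬p there: v:F. ✗
u: successors {s, w}; ¬p there: s:F, w:T. ✓
v: successors {t, v}; ¬p there: t:T, v:F. ✓
w: no successors, so ◇¬p fails. ✗
Satisfying worlds: {u, v}.

2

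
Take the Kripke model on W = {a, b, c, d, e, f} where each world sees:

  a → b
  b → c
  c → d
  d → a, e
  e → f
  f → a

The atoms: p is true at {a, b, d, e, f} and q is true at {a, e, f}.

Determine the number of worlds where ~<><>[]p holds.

a: <><>[]p is T. ✗
b: <><>[]p is T. ✗
c: <><>[]p is T. ✗
d: <><>[]p is T. ✗
e: <><>[]p is T. ✗
f: <><>[]p is F. ✓
Satisfying worlds: {f}.

1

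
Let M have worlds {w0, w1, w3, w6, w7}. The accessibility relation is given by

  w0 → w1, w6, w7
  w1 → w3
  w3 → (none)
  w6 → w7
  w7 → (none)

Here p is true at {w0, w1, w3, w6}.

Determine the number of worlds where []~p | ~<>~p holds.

4

w0: []~p is F, ~<>~p is F. ✗
w1: []~p is F, ~<>~p is T. ✓
w3: []~p is T, ~<>~p is T. ✓
w6: []~p is T, ~<>~p is F. ✓
w7: []~p is T, ~<>~p is T. ✓
Satisfying worlds: {w1, w3, w6, w7}.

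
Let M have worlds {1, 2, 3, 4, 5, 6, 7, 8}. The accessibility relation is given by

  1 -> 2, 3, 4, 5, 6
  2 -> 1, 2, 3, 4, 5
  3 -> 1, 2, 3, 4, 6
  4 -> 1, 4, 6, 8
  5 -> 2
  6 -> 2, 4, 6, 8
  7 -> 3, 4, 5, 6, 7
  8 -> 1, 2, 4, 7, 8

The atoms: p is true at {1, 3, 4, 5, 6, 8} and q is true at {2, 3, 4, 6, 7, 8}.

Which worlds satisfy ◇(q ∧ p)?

{1, 2, 3, 4, 6, 7, 8}

1: successors {2, 3, 4, 5, 6}; q ∧ p there: 2:F, 3:T, 4:T, 5:F, 6:T. ✓
2: successors {1, 2, 3, 4, 5}; q ∧ p there: 1:F, 2:F, 3:T, 4:T, 5:F. ✓
3: successors {1, 2, 3, 4, 6}; q ∧ p there: 1:F, 2:F, 3:T, 4:T, 6:T. ✓
4: successors {1, 4, 6, 8}; q ∧ p there: 1:F, 4:T, 6:T, 8:T. ✓
5: successors {2}; q ∧ p there: 2:F. ✗
6: successors {2, 4, 6, 8}; q ∧ p there: 2:F, 4:T, 6:T, 8:T. ✓
7: successors {3, 4, 5, 6, 7}; q ∧ p there: 3:T, 4:T, 5:F, 6:T, 7:F. ✓
8: successors {1, 2, 4, 7, 8}; q ∧ p there: 1:F, 2:F, 4:T, 7:F, 8:T. ✓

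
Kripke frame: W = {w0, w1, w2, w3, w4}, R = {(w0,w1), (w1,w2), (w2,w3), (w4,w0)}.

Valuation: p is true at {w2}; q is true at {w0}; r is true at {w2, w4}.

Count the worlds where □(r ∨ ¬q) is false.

1

w0: successors {w1}; r ∨ ¬q there: w1:T. ✓
w1: successors {w2}; r ∨ ¬q there: w2:T. ✓
w2: successors {w3}; r ∨ ¬q there: w3:T. ✓
w3: no successors, so □(r ∨ ¬q) holds vacuously. ✓
w4: successors {w0}; r ∨ ¬q there: w0:F. ✗
Satisfying worlds: {w0, w1, w2, w3}.
So □(r ∨ ¬q) fails at the other 1 world.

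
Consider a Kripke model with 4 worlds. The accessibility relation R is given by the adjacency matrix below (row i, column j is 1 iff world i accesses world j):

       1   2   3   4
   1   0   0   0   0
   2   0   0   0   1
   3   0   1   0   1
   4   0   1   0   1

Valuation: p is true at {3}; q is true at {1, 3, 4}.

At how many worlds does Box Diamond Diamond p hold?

1: no successors, so Box Diamond Diamond p holds vacuously. ✓
2: successors {4}; Diamond Diamond p there: 4:F. ✗
3: successors {2, 4}; Diamond Diamond p there: 2:F, 4:F. ✗
4: successors {2, 4}; Diamond Diamond p there: 2:F, 4:F. ✗
Satisfying worlds: {1}.

1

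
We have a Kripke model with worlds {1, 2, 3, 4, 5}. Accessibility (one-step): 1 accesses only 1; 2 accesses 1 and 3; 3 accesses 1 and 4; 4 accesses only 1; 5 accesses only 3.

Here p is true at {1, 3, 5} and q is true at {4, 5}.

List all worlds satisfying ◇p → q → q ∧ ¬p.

{1, 2, 3, 4}

1: ◇p is T, q → q ∧ ¬p is T. ✓
2: ◇p is T, q → q ∧ ¬p is T. ✓
3: ◇p is T, q → q ∧ ¬p is T. ✓
4: ◇p is T, q → q ∧ ¬p is T. ✓
5: ◇p is T, q → q ∧ ¬p is F. ✗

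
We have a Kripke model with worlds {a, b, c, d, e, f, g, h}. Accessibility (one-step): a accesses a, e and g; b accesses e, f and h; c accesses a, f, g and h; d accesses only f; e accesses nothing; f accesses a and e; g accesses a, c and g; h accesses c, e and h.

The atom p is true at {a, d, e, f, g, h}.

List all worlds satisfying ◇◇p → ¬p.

{b, c, e}

a: ◇◇p is T, ¬p is F. ✗
b: ◇◇p is T, ¬p is T. ✓
c: ◇◇p is T, ¬p is T. ✓
d: ◇◇p is T, ¬p is F. ✗
e: ◇◇p is F, ¬p is F. ✓
f: ◇◇p is T, ¬p is F. ✗
g: ◇◇p is T, ¬p is F. ✗
h: ◇◇p is T, ¬p is F. ✗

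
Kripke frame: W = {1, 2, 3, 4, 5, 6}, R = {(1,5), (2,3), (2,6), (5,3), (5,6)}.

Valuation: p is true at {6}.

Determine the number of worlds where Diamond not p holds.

3

1: successors {5}; not p there: 5:T. ✓
2: successors {3, 6}; not p there: 3:T, 6:F. ✓
3: no successors, so Diamond not p fails. ✗
4: no successors, so Diamond not p fails. ✗
5: successors {3, 6}; not p there: 3:T, 6:F. ✓
6: no successors, so Diamond not p fails. ✗
Satisfying worlds: {1, 2, 5}.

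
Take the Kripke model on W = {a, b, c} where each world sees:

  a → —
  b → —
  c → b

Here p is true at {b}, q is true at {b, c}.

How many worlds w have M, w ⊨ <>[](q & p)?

1

a: no successors, so <>[](q & p) fails. ✗
b: no successors, so <>[](q & p) fails. ✗
c: successors {b}; [](q & p) there: b:T. ✓
Satisfying worlds: {c}.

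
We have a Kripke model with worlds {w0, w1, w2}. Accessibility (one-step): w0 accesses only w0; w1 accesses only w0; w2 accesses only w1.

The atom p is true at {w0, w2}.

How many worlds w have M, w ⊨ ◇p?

2

w0: successors {w0}; p there: w0:T. ✓
w1: successors {w0}; p there: w0:T. ✓
w2: successors {w1}; p there: w1:F. ✗
Satisfying worlds: {w0, w1}.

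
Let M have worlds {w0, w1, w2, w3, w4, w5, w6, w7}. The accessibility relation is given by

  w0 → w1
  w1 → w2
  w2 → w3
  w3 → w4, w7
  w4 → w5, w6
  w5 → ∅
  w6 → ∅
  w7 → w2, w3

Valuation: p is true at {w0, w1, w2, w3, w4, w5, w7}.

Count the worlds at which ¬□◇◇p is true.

w0: □◇◇p is T. ✗
w1: □◇◇p is T. ✗
w2: □◇◇p is T. ✗
w3: □◇◇p is F. ✓
w4: □◇◇p is F. ✓
w5: □◇◇p is T. ✗
w6: □◇◇p is T. ✗
w7: □◇◇p is T. ✗
Satisfying worlds: {w3, w4}.

2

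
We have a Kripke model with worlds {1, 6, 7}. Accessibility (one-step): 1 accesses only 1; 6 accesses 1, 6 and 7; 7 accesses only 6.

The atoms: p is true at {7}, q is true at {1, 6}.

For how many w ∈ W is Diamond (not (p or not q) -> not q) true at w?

1

1: successors {1}; not (p or not q) -> not q there: 1:F. ✗
6: successors {1, 6, 7}; not (p or not q) -> not q there: 1:F, 6:F, 7:T. ✓
7: successors {6}; not (p or not q) -> not q there: 6:F. ✗
Satisfying worlds: {6}.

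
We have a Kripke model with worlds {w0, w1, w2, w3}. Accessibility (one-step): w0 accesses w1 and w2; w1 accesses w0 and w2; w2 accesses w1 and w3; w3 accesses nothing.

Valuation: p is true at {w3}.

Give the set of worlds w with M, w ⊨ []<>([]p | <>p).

{w0, w1, w3}

w0: successors {w1, w2}; <>([]p | <>p) there: w1:T, w2:T. ✓
w1: successors {w0, w2}; <>([]p | <>p) there: w0:T, w2:T. ✓
w2: successors {w1, w3}; <>([]p | <>p) there: w1:T, w3:F. ✗
w3: no successors, so []<>([]p | <>p) holds vacuously. ✓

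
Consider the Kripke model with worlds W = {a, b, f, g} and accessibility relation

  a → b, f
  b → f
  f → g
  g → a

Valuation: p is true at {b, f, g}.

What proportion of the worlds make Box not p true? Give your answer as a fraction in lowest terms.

1/4

a: successors {b, f}; not p there: b:F, f:F. ✗
b: successors {f}; not p there: f:F. ✗
f: successors {g}; not p there: g:F. ✗
g: successors {a}; not p there: a:T. ✓
That's 1 of 4 worlds, so 1/4.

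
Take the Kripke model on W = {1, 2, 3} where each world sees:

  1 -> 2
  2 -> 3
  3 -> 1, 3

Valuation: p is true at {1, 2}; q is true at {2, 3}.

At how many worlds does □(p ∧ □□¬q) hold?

0

1: successors {2}; p ∧ □□¬q there: 2:F. ✗
2: successors {3}; p ∧ □□¬q there: 3:F. ✗
3: successors {1, 3}; p ∧ □□¬q there: 1:F, 3:F. ✗
Satisfying worlds: ∅.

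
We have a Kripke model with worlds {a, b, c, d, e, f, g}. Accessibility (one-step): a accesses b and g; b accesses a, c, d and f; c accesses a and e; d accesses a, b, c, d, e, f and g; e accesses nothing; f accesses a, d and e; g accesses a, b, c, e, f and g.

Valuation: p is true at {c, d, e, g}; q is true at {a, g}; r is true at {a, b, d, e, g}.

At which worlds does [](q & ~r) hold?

a: successors {b, g}; q & ~r there: b:F, g:F. ✗
b: successors {a, c, d, f}; q & ~r there: a:F, c:F, d:F, f:F. ✗
c: successors {a, e}; q & ~r there: a:F, e:F. ✗
d: successors {a, b, c, d, e, f, g}; q & ~r there: a:F, b:F, c:F, d:F, e:F, f:F, g:F. ✗
e: no successors, so [](q & ~r) holds vacuously. ✓
f: successors {a, d, e}; q & ~r there: a:F, d:F, e:F. ✗
g: successors {a, b, c, e, f, g}; q & ~r there: a:F, b:F, c:F, e:F, f:F, g:F. ✗

{e}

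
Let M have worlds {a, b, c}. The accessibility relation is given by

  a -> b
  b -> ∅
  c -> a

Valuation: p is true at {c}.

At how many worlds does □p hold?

a: successors {b}; p there: b:F. ✗
b: no successors, so □p holds vacuously. ✓
c: successors {a}; p there: a:F. ✗
Satisfying worlds: {b}.

1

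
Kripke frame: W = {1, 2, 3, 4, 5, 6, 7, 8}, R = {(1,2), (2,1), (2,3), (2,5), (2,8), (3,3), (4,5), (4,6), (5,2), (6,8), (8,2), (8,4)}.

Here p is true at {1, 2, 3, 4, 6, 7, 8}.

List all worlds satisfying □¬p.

1: successors {2}; ¬p there: 2:F. ✗
2: successors {1, 3, 5, 8}; ¬p there: 1:F, 3:F, 5:T, 8:F. ✗
3: successors {3}; ¬p there: 3:F. ✗
4: successors {5, 6}; ¬p there: 5:T, 6:F. ✗
5: successors {2}; ¬p there: 2:F. ✗
6: successors {8}; ¬p there: 8:F. ✗
7: no successors, so □¬p holds vacuously. ✓
8: successors {2, 4}; ¬p there: 2:F, 4:F. ✗

{7}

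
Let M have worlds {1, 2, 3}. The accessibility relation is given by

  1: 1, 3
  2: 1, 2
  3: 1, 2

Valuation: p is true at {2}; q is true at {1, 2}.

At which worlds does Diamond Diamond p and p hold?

{2}

1: Diamond Diamond p is T, p is F. ✗
2: Diamond Diamond p is T, p is T. ✓
3: Diamond Diamond p is T, p is F. ✗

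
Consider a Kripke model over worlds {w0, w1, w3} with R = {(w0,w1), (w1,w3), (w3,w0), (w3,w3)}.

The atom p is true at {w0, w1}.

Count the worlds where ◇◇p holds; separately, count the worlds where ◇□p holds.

For ◇◇p:
w0: successors {w1}; ◇p there: w1:F. ✗
w1: successors {w3}; ◇p there: w3:T. ✓
w3: successors {w0, w3}; ◇p there: w0:T, w3:T. ✓
— 2 worlds.
For ◇□p:
w0: successors {w1}; □p there: w1:F. ✗
w1: successors {w3}; □p there: w3:F. ✗
w3: successors {w0, w3}; □p there: w0:T, w3:F. ✓
— 1 world.

2 and 1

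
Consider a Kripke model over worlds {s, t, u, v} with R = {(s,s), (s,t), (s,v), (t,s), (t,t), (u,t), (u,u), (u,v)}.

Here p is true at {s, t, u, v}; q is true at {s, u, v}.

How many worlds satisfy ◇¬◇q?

s: successors {s, t, v}; ¬◇q there: s:F, t:F, v:T. ✓
t: successors {s, t}; ¬◇q there: s:F, t:F. ✗
u: successors {t, u, v}; ¬◇q there: t:F, u:F, v:T. ✓
v: no successors, so ◇¬◇q fails. ✗
Satisfying worlds: {s, u}.

2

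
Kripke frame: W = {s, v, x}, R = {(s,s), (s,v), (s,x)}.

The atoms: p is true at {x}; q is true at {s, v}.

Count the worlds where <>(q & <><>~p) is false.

s: successors {s, v, x}; q & <><>~p there: s:T, v:F, x:F. ✓
v: no successors, so <>(q & <><>~p) fails. ✗
x: no successors, so <>(q & <><>~p) fails. ✗
Satisfying worlds: {s}.
So <>(q & <><>~p) fails at the other 2 worlds.

2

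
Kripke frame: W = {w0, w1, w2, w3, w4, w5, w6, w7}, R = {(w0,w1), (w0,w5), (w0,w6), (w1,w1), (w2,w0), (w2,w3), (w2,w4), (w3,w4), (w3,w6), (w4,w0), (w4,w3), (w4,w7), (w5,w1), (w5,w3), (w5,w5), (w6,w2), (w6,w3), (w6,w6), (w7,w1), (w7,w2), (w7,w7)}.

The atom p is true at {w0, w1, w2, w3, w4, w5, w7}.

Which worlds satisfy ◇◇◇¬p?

w0: successors {w1, w5, w6}; ◇◇¬p there: w1:F, w5:T, w6:T. ✓
w1: successors {w1}; ◇◇¬p there: w1:F. ✗
w2: successors {w0, w3, w4}; ◇◇¬p there: w0:T, w3:T, w4:T. ✓
w3: successors {w4, w6}; ◇◇¬p there: w4:T, w6:T. ✓
w4: successors {w0, w3, w7}; ◇◇¬p there: w0:T, w3:T, w7:F. ✓
w5: successors {w1, w3, w5}; ◇◇¬p there: w1:F, w3:T, w5:T. ✓
w6: successors {w2, w3, w6}; ◇◇¬p there: w2:T, w3:T, w6:T. ✓
w7: successors {w1, w2, w7}; ◇◇¬p there: w1:F, w2:T, w7:F. ✓

{w0, w2, w3, w4, w5, w6, w7}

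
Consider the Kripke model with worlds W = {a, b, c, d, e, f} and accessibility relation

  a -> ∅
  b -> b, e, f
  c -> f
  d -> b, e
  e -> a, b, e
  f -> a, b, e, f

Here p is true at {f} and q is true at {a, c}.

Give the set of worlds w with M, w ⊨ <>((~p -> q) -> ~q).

{b, c, d, e, f}

a: no successors, so <>((~p -> q) -> ~q) fails. ✗
b: successors {b, e, f}; (~p -> q) -> ~q there: b:T, e:T, f:T. ✓
c: successors {f}; (~p -> q) -> ~q there: f:T. ✓
d: successors {b, e}; (~p -> q) -> ~q there: b:T, e:T. ✓
e: successors {a, b, e}; (~p -> q) -> ~q there: a:F, b:T, e:T. ✓
f: successors {a, b, e, f}; (~p -> q) -> ~q there: a:F, b:T, e:T, f:T. ✓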